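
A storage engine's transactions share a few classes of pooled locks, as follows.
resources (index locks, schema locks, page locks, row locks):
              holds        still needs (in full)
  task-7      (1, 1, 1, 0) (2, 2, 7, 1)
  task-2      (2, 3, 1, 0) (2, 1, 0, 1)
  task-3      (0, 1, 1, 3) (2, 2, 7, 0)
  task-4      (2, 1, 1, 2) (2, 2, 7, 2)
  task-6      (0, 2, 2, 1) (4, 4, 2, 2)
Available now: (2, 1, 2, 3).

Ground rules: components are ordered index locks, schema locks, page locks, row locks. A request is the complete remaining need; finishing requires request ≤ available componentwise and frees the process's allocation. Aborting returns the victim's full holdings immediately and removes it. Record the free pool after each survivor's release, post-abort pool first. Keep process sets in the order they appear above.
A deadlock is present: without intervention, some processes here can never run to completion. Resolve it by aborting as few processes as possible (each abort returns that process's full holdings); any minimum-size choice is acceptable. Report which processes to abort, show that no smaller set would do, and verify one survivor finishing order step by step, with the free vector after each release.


Minimum abort set: task-7 and task-3.
Key observation: before aborting task-7 and task-3, task-4 was permanently blocked — no order could ever run it; afterwards it completes at step 3.
Why nothing smaller works — every single abort fails: task-7 alone leaves task-3 blocked (short on page locks); task-2 alone leaves task-7 blocked (short on page locks); task-3 alone leaves task-7 blocked (short on page locks); task-4 alone leaves task-7 blocked (short on page locks); task-6 alone leaves task-7 blocked (short on page locks).
The survivors complete as task-2, task-6, task-4. Verifying each step (starting from the post-abort pool):
  pool = (3, 3, 4, 6)
  task-2 needs (2, 1, 0, 1) <= (3, 3, 4, 6) -> finishes; pool += (2, 3, 1, 0) = (5, 6, 5, 6)
  task-6 needs (4, 4, 2, 2) <= (5, 6, 5, 6) -> finishes; pool += (0, 2, 2, 1) = (5, 8, 7, 7)
  task-4 needs (2, 2, 7, 2) <= (5, 8, 7, 7) -> finishes; pool += (2, 1, 1, 2) = (7, 9, 8, 9)


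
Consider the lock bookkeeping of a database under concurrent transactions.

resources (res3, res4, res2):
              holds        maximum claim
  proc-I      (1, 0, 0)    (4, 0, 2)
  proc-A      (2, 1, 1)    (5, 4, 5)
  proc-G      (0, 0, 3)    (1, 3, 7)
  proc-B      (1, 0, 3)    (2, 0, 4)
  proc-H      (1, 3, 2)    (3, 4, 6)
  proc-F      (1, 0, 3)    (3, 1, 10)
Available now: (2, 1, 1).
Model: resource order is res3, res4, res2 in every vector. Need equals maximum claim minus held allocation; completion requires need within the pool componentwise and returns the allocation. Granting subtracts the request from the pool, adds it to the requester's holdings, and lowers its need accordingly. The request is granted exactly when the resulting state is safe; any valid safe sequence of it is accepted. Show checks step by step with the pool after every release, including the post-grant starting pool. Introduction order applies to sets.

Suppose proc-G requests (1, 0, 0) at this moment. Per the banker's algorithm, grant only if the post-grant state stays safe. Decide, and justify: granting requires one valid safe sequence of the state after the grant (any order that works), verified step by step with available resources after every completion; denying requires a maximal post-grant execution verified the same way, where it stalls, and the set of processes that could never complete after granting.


GRANT — the state after the grant stays safe, e.g. via proc-B, proc-H, proc-A, proc-G, proc-I, proc-F.
Key observation: granting shrinks the pool to (1, 1, 1), yet proc-B still fits and the chain goes through.
Step-by-step check of the post-grant state:
  pool = (1, 1, 1)
  proc-B needs (1, 0, 1) <= (1, 1, 1) -> finishes; pool += (1, 0, 3) = (2, 1, 4)
  proc-H needs (2, 1, 4) <= (2, 1, 4) -> finishes; pool += (1, 3, 2) = (3, 4, 6)
  proc-A needs (3, 3, 4) <= (3, 4, 6) -> finishes; pool += (2, 1, 1) = (5, 5, 7)
  proc-G needs (0, 3, 4) <= (5, 5, 7) -> finishes; pool += (1, 0, 3) = (6, 5, 10)
  proc-I needs (3, 0, 2) <= (6, 5, 10) -> finishes; pool += (1, 0, 0) = (7, 5, 10)
  proc-F needs (2, 1, 7) <= (7, 5, 10) -> finishes; pool += (1, 0, 3) = (8, 5, 13)


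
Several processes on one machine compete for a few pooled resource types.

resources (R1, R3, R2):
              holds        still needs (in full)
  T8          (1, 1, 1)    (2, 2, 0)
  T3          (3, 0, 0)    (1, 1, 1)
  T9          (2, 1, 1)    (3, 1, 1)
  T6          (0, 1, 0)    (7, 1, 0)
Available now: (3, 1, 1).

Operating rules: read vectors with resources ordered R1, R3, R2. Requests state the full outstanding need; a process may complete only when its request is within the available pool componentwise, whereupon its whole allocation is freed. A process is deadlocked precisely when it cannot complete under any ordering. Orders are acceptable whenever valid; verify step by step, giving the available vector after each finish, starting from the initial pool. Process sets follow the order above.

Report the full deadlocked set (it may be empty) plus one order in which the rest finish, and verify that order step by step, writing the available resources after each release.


Nothing here is deadlocked.
Key observation: beginning at T9, releases accumulate fast enough that every process eventually fits.
One completion order for the rest: T9, T8, T3, T6. Check, step by step:
  pool = (3, 1, 1)
  run T9 (needs (3, 1, 1), free (3, 1, 1)); after release of (2, 1, 1) the pool is (5, 2, 2)
  run T8 (needs (2, 2, 0), free (5, 2, 2)); after release of (1, 1, 1) the pool is (6, 3, 3)
  run T3 (needs (1, 1, 1), free (6, 3, 3)); after release of (3, 0, 0) the pool is (9, 3, 3)
  run T6 (needs (7, 1, 0), free (9, 3, 3)); after release of (0, 1, 0) the pool is (9, 4, 3)


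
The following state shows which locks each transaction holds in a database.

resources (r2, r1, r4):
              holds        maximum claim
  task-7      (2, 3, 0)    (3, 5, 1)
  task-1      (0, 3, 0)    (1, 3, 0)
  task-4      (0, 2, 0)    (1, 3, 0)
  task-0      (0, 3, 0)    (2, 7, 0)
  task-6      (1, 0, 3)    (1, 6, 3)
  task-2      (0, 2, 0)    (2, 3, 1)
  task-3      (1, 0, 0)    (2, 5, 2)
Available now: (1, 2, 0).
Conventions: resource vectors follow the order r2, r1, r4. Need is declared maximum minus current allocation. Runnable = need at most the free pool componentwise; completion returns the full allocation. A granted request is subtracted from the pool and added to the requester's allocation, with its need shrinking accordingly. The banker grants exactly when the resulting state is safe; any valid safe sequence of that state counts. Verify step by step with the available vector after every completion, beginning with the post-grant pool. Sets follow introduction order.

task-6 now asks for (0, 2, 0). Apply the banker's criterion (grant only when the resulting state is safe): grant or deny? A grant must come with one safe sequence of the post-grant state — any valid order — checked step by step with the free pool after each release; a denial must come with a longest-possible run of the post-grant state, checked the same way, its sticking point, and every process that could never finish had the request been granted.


GRANT: granting preserves safety; a valid post-grant sequence is task-1, task-4, task-6, task-7, task-0, task-2, task-3.
Key observation: after the grant the pool drops to (1, 0, 0), which still lets task-1 finish first and unwind the rest.
Step-by-step check of the post-grant state:
  pool = (1, 0, 0)
  task-1: need (1, 0, 0) fits (1, 0, 0); releases (0, 3, 0), pool now (1, 3, 0)
  task-4: need (1, 1, 0) fits (1, 3, 0); releases (0, 2, 0), pool now (1, 5, 0)
  task-6: need (0, 4, 0) fits (1, 5, 0); releases (1, 2, 3), pool now (2, 7, 3)
  task-7: need (1, 2, 1) fits (2, 7, 3); releases (2, 3, 0), pool now (4, 10, 3)
  task-0: need (2, 4, 0) fits (4, 10, 3); releases (0, 3, 0), pool now (4, 13, 3)
  task-2: need (2, 1, 1) fits (4, 13, 3); releases (0, 2, 0), pool now (4, 15, 3)
  task-3: need (1, 5, 2) fits (4, 15, 3); releases (1, 0, 0), pool now (5, 15, 3)


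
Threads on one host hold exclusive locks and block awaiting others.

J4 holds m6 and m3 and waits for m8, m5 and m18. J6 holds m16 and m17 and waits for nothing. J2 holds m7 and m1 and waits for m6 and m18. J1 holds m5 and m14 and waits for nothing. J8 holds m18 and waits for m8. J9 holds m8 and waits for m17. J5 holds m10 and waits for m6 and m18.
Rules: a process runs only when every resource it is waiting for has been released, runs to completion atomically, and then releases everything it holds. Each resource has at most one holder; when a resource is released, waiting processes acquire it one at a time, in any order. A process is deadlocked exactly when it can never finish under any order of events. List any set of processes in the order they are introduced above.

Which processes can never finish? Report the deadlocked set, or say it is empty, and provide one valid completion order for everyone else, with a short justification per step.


Nothing here is deadlocked.
Key observation: although several processes wait, no cycle exists — each chain bottoms out at a free runner.
The rest can finish in the order J1, J6, J9, J8, J4, J2, J5.
Step-by-step check:
  J1 waits on nothing -> runs at once and releases m5 and m14
  J6 waits on nothing -> runs at once and releases m16 and m17
  J9 waits on m17 — all released -> runs and releases m8
  J8 waits on m8 — all released -> runs and releases m18
  J4 waits on m8, m5 and m18 — all released -> runs and releases m6 and m3
  J2 waits on m6 and m18 — all released -> runs and releases m7 and m1
  J5 waits on m6 and m18 — all released -> runs and releases m10


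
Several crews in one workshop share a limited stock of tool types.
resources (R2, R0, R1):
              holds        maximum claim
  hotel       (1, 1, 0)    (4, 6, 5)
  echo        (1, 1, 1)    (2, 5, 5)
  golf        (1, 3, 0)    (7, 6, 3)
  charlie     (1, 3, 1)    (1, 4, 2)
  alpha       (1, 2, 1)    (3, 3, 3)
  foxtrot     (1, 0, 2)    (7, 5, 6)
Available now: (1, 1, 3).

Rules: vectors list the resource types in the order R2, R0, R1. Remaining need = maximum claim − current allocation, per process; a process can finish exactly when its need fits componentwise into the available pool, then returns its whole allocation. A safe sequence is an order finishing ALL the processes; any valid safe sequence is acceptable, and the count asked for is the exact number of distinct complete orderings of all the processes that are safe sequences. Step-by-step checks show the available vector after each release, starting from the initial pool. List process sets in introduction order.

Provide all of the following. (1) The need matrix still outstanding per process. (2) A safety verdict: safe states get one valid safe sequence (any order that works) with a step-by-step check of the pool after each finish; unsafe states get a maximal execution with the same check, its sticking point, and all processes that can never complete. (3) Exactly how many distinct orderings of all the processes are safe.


(1) Need matrix, components ordered R2, R0, R1:
  hotel: (3, 5, 5)
  echo: (1, 4, 4)
  golf: (6, 3, 3)
  charlie: (0, 1, 1)
  alpha: (2, 1, 2)
  foxtrot: (6, 5, 4)
(2) The state is UNSAFE.
Key observation: charlie, alpha, echo, hotel can finish, but then (5, 8, 6) is all there is, and the blocked group's R2 demands exceed it.
A maximal execution: charlie, alpha, echo, hotel — then nothing else fits. Verifying each step:
  pool = (1, 1, 3)
  charlie needs (0, 1, 1) <= (1, 1, 3) -> finishes; pool += (1, 3, 1) = (2, 4, 4)
  alpha needs (2, 1, 2) <= (2, 4, 4) -> finishes; pool += (1, 2, 1) = (3, 6, 5)
  echo needs (1, 4, 4) <= (3, 6, 5) -> finishes; pool += (1, 1, 1) = (4, 7, 6)
  hotel needs (3, 5, 5) <= (4, 7, 6) -> finishes; pool += (1, 1, 0) = (5, 8, 6)
  golf still needs (6, 3, 3) but only (5, 8, 6) is free — short on R2
  foxtrot still needs (6, 5, 4) but only (5, 8, 6) is free — short on R2
Never able to finish: golf and foxtrot.
(3) The exact count: 0 of the possible complete orderings are safe sequences.


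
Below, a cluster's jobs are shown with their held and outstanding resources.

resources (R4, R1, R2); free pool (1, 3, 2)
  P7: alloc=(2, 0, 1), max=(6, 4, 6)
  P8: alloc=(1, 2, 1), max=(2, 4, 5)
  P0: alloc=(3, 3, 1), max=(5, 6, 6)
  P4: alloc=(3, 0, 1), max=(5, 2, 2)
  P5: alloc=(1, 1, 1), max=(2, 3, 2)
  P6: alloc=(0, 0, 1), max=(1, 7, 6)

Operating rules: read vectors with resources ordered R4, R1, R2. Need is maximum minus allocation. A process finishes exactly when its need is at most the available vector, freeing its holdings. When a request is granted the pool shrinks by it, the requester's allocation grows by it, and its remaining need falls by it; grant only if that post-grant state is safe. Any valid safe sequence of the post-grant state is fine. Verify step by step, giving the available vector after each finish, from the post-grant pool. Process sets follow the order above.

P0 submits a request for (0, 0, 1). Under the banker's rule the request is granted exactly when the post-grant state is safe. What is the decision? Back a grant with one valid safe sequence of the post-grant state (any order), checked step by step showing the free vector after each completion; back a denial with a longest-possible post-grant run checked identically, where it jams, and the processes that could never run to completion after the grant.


DENY. Granting would leave the state unsafe.
Key observation: the wall is R2: completing P5, P4 brings the pool only to (5, 4, 3), and all the rest need more.
On the post-grant state, P5, P4 is a maximal run — nothing extends it. Walking it through:
  pool = (1, 3, 1)
  P5 needs (1, 2, 1) <= (1, 3, 1) -> finishes; pool += (1, 1, 1) = (2, 4, 2)
  P4 needs (2, 2, 1) <= (2, 4, 2) -> finishes; pool += (3, 0, 1) = (5, 4, 3)
  P7 cannot run: need (4, 4, 5) vs free (5, 4, 3) (insufficient R2)
  P8 cannot run: need (1, 2, 4) vs free (5, 4, 3) (insufficient R2)
  P0 cannot run: need (2, 3, 4) vs free (5, 4, 3) (insufficient R2)
  P6 cannot run: need (1, 7, 5) vs free (5, 4, 3) (insufficient R1 and R2)
Had the request been granted, P7, P8, P0 and P6 could never finish.


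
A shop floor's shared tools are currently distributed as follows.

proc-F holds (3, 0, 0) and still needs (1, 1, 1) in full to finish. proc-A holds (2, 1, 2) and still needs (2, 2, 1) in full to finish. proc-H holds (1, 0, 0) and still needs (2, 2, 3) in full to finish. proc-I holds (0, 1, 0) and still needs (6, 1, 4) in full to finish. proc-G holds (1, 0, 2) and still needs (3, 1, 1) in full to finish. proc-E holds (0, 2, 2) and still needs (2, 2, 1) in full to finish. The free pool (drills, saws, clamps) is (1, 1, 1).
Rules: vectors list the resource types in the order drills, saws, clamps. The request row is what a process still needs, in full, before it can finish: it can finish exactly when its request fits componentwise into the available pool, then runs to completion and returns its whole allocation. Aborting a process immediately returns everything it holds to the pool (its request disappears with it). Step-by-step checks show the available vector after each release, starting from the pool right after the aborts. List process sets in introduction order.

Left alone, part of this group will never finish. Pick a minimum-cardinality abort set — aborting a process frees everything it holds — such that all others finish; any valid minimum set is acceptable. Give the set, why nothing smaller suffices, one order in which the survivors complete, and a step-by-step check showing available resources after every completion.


Abort proc-A.
Key observation: proc-H had no path to completion before; after the abort of proc-A ((2, 1, 2) returned), step 2 is where it fits.
Minimality: the empty abort set fails — the state is deadlocked as it stands.
One survivor order: proc-F, proc-H, proc-E, proc-I, proc-G. Walking it through (post-abort pool first):
  pool = (3, 2, 3)
  proc-F needs (1, 1, 1) <= (3, 2, 3) -> finishes; pool += (3, 0, 0) = (6, 2, 3)
  proc-H needs (2, 2, 3) <= (6, 2, 3) -> finishes; pool += (1, 0, 0) = (7, 2, 3)
  proc-E needs (2, 2, 1) <= (7, 2, 3) -> finishes; pool += (0, 2, 2) = (7, 4, 5)
  proc-I needs (6, 1, 4) <= (7, 4, 5) -> finishes; pool += (0, 1, 0) = (7, 5, 5)
  proc-G needs (3, 1, 1) <= (7, 5, 5) -> finishes; pool += (1, 0, 2) = (8, 5, 7)


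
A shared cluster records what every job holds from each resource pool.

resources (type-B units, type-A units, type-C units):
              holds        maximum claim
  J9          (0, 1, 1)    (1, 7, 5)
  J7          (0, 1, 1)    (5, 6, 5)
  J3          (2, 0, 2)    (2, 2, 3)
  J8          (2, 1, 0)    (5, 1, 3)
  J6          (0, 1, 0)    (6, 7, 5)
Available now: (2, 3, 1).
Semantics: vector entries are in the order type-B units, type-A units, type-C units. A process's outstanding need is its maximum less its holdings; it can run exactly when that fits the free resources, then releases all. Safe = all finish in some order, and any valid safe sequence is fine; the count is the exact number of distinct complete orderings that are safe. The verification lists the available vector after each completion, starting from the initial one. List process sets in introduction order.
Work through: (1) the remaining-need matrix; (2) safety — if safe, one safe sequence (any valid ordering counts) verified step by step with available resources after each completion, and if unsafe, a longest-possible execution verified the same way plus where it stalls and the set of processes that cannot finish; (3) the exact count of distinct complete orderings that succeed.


(1) Need matrix, components ordered type-B units, type-A units, type-C units:
  J9: (1, 6, 4)
  J7: (5, 5, 4)
  J3: (0, 2, 1)
  J8: (3, 0, 3)
  J6: (6, 6, 5)
(2) UNSAFE — no complete ordering exists.
Key observation: the wall is type-A units: completing J3, J8 brings the pool only to (6, 4, 3), and all the rest need more.
A maximal execution: J3, J8 — then nothing else fits. Verifying each step:
  pool = (2, 3, 1)
  run J3 (needs (0, 2, 1), free (2, 3, 1)); after release of (2, 0, 2) the pool is (4, 3, 3)
  run J8 (needs (3, 0, 3), free (4, 3, 3)); after release of (2, 1, 0) the pool is (6, 4, 3)
  blocked: J9 wants (1, 6, 4), pool (6, 4, 3) — not enough type-A units and type-C units
  blocked: J7 wants (5, 5, 4), pool (6, 4, 3) — not enough type-A units and type-C units
  blocked: J6 wants (6, 6, 5), pool (6, 4, 3) — not enough type-A units and type-C units
Processes that can never finish: J9, J7 and J6.
(3) Exactly 0 of the possible complete orderings are safe sequences.


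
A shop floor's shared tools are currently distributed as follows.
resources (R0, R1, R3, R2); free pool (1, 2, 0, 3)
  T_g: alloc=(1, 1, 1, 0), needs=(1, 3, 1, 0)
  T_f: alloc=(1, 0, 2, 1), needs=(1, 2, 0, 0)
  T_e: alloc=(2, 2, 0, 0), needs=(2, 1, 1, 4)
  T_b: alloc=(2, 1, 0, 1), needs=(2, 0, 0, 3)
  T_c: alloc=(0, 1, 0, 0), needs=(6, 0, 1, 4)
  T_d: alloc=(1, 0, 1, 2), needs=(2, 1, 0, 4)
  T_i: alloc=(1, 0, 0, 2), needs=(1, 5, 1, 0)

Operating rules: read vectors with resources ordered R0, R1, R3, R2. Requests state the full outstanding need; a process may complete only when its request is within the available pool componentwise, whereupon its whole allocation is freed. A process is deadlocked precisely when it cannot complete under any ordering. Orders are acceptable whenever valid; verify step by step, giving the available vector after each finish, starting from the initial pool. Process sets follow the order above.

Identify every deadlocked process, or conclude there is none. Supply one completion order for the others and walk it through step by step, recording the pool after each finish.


The deadlocked set is empty.
Key observation: T_f leads a chain of completions in which each release enables another process.
The rest can finish in the order T_f, T_e, T_g, T_b, T_i, T_c, T_d. Walking it through:
  pool = (1, 2, 0, 3)
  run T_f (needs (1, 2, 0, 0), free (1, 2, 0, 3)); after release of (1, 0, 2, 1) the pool is (2, 2, 2, 4)
  run T_e (needs (2, 1, 1, 4), free (2, 2, 2, 4)); after release of (2, 2, 0, 0) the pool is (4, 4, 2, 4)
  run T_g (needs (1, 3, 1, 0), free (4, 4, 2, 4)); after release of (1, 1, 1, 0) the pool is (5, 5, 3, 4)
  run T_b (needs (2, 0, 0, 3), free (5, 5, 3, 4)); after release of (2, 1, 0, 1) the pool is (7, 6, 3, 5)
  run T_i (needs (1, 5, 1, 0), free (7, 6, 3, 5)); after release of (1, 0, 0, 2) the pool is (8, 6, 3, 7)
  run T_c (needs (6, 0, 1, 4), free (8, 6, 3, 7)); after release of (0, 1, 0, 0) the pool is (8, 7, 3, 7)
  run T_d (needs (2, 1, 0, 4), free (8, 7, 3, 7)); after release of (1, 0, 1, 2) the pool is (9, 7, 4, 9)


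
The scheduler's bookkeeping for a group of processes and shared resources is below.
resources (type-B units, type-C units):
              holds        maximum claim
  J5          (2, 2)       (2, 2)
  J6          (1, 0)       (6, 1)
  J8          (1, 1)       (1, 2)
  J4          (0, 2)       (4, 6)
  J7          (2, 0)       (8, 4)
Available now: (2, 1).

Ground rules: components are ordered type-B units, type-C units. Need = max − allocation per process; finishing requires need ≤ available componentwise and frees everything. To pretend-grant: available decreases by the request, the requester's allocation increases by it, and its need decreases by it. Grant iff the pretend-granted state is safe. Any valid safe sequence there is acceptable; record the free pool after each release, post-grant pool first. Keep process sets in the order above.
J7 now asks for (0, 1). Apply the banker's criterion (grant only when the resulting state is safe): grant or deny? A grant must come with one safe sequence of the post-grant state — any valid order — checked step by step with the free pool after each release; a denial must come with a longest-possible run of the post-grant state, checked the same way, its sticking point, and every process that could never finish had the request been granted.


GRANT: granting preserves safety; a valid post-grant sequence is J5, J8, J6, J7, J4.
Key observation: the transfer keeps a workable pool ((2, 0)); J5 starts the safe sequence.
Verifying the post-grant state step by step:
  pool = (2, 0)
  J5: need (0, 0) fits (2, 0); releases (2, 2), pool now (4, 2)
  J8: need (0, 1) fits (4, 2); releases (1, 1), pool now (5, 3)
  J6: need (5, 1) fits (5, 3); releases (1, 0), pool now (6, 3)
  J7: need (6, 3) fits (6, 3); releases (2, 1), pool now (8, 4)
  J4: need (4, 4) fits (8, 4); releases (0, 2), pool now (8, 6)


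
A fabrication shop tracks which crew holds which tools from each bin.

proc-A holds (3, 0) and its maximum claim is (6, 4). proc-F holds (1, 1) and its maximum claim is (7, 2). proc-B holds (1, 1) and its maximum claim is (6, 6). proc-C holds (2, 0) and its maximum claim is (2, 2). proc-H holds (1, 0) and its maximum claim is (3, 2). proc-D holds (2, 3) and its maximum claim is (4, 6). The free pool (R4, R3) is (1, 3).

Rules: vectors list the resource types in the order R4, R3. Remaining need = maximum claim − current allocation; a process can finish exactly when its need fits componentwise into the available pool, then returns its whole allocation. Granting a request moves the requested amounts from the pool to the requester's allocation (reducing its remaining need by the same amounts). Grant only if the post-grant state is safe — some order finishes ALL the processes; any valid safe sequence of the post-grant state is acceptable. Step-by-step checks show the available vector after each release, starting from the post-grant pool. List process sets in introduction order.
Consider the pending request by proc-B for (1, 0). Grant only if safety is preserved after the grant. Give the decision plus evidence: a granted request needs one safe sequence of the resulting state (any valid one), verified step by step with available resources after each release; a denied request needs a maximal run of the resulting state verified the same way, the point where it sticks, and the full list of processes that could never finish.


GRANT: granting preserves safety; a valid post-grant sequence is proc-C, proc-D, proc-A, proc-B, proc-F, proc-H.
Key observation: (0, 3) free after granting still covers proc-C first, and each release covers the next.
Check on the post-grant state, step by step:
  pool = (0, 3)
  proc-C: need (0, 2) fits (0, 3); releases (2, 0), pool now (2, 3)
  proc-D: need (2, 3) fits (2, 3); releases (2, 3), pool now (4, 6)
  proc-A: need (3, 4) fits (4, 6); releases (3, 0), pool now (7, 6)
  proc-B: need (4, 5) fits (7, 6); releases (2, 1), pool now (9, 7)
  proc-F: need (6, 1) fits (9, 7); releases (1, 1), pool now (10, 8)
  proc-H: need (2, 2) fits (10, 8); releases (1, 0), pool now (11, 8)


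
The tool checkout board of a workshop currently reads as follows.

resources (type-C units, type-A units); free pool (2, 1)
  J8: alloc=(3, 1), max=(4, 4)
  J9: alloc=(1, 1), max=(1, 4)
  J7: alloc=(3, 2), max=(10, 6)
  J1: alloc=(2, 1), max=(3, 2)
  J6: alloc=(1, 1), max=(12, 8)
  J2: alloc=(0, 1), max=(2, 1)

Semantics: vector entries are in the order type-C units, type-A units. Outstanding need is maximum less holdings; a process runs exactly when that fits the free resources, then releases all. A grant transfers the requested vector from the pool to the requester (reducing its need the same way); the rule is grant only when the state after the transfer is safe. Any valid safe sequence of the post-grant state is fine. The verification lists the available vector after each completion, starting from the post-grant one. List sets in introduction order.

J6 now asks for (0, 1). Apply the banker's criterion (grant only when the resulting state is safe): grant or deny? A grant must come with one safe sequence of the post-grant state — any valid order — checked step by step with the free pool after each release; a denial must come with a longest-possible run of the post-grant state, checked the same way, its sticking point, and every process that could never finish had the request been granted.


DENY — the pretend-granted state is unsafe.
Key observation: once J2, J1 finish, the pool peaks at (4, 2) — and every remaining process still needs more type-A units than that.
Pretend the grant happened; the run J2, J1 goes as far as possible. Step-by-step check:
  pool = (2, 0)
  J2 needs (2, 0) <= (2, 0) -> finishes; pool += (0, 1) = (2, 1)
  J1 needs (1, 1) <= (2, 1) -> finishes; pool += (2, 1) = (4, 2)
  J8 cannot run: need (1, 3) vs free (4, 2) (insufficient type-A units)
  J9 cannot run: need (0, 3) vs free (4, 2) (insufficient type-A units)
  J7 cannot run: need (7, 4) vs free (4, 2) (insufficient type-C units and type-A units)
  J6 cannot run: need (11, 6) vs free (4, 2) (insufficient type-C units and type-A units)
Post-grant, the permanently blocked set is J8, J9, J7 and J6.


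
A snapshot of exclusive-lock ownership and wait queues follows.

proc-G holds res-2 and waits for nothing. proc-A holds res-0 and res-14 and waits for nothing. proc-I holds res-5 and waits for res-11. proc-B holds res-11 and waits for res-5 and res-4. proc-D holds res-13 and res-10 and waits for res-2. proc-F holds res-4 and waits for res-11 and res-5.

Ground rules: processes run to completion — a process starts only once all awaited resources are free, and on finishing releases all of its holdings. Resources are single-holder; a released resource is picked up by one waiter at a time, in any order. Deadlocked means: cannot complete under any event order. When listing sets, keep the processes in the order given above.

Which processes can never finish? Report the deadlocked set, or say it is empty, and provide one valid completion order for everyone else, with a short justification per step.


Deadlocked set: proc-I, proc-B and proc-F.
Key observation: the loop proc-I -> proc-B -> proc-I blocks itself forever; proc-F is caught in further circular waits.
One completion order for the rest: proc-G, proc-A, proc-D.
Walking it through:
  run proc-G (it waits on nothing); releases res-2
  run proc-A (it waits on nothing); releases res-0 and res-14
  proc-D waits on res-2 — all released -> runs and releases res-13 and res-10


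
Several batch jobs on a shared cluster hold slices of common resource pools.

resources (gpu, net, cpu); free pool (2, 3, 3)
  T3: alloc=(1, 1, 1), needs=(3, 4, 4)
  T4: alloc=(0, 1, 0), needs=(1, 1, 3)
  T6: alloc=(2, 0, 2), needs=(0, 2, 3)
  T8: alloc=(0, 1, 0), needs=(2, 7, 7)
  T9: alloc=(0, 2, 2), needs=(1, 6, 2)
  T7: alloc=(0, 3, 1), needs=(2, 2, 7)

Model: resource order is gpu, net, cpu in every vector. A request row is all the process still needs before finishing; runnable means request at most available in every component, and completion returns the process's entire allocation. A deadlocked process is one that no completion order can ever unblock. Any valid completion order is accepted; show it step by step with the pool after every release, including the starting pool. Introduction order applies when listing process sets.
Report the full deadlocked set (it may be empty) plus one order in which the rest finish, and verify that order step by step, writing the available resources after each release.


The deadlocked set is T8, T9 and T7.
Key observation: after T4, T6, T3 the pool peaks at (5, 5, 6), and each blocked process is short somewhere: T8 on net, cpu; T9 on net; T7 on cpu.
A valid finishing order for the others: T4, T6, T3. Walking it through:
  pool = (2, 3, 3)
  T4: need (1, 1, 3) fits (2, 3, 3); releases (0, 1, 0), pool now (2, 4, 3)
  T6: need (0, 2, 3) fits (2, 4, 3); releases (2, 0, 2), pool now (4, 4, 5)
  T3: need (3, 4, 4) fits (4, 4, 5); releases (1, 1, 1), pool now (5, 5, 6)
The stuck group stays short no matter what:
  T8 cannot run: need (2, 7, 7) vs free (5, 5, 6) (insufficient net and cpu)
  T9 cannot run: need (1, 6, 2) vs free (5, 5, 6) (insufficient net)
  T7 cannot run: need (2, 2, 7) vs free (5, 5, 6) (insufficient cpu)


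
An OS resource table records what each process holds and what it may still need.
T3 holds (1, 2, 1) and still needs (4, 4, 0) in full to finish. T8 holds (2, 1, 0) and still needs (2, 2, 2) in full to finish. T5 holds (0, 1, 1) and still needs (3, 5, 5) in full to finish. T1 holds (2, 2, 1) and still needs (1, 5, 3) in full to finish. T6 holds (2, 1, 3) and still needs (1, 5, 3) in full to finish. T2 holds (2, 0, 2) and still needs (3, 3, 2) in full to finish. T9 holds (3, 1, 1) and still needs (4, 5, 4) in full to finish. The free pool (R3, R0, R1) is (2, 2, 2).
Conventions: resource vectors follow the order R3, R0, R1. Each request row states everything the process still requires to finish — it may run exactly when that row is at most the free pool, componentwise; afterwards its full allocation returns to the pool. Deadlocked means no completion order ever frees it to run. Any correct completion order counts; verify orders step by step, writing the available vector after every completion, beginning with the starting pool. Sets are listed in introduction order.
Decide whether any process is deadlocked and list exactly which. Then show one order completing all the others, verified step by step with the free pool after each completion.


The deadlocked set is T3, T5, T1, T6 and T9.
Key observation: R0 is the bottleneck — with T8, T2 done the pool holds (6, 3, 4), short of every remaining need.
The rest can finish in the order T8, T2. Check, step by step:
  pool = (2, 2, 2)
  T8 needs (2, 2, 2) <= (2, 2, 2) -> finishes; pool += (2, 1, 0) = (4, 3, 2)
  T2 needs (3, 3, 2) <= (4, 3, 2) -> finishes; pool += (2, 0, 2) = (6, 3, 4)
None of the blocked processes ever fits:
  T3 still needs (4, 4, 0) but only (6, 3, 4) is free — short on R0
  T5 still needs (3, 5, 5) but only (6, 3, 4) is free — short on R0 and R1
  T1 still needs (1, 5, 3) but only (6, 3, 4) is free — short on R0
  T6 still needs (1, 5, 3) but only (6, 3, 4) is free — short on R0
  T9 still needs (4, 5, 4) but only (6, 3, 4) is free — short on R0


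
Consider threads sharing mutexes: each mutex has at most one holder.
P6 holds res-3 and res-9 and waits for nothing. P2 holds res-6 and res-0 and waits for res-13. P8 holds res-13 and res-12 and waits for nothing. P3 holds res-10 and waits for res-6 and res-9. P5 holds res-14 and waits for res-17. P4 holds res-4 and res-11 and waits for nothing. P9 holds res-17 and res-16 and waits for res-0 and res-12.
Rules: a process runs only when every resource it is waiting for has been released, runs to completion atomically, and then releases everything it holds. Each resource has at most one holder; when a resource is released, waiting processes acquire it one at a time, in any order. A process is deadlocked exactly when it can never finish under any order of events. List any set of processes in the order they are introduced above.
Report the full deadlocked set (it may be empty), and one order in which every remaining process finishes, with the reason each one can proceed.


Nothing here is deadlocked.
Key observation: the waits form no ring: some process can always run, and its releases unblock the others one by one.
The rest can finish in the order P8, P6, P2, P4, P3, P9, P5.
Step-by-step check:
  run P8 (it waits on nothing); releases res-13 and res-12
  run P6 (it waits on nothing); releases res-3 and res-9
  run P2 (all its waits — res-13 — are resolved); releases res-6 and res-0
  run P4 (it waits on nothing); releases res-4 and res-11
  run P3 (all its waits — res-6 and res-9 — are resolved); releases res-10
  run P9 (all its waits — res-0 and res-12 — are resolved); releases res-17 and res-16
  run P5 (all its waits — res-17 — are resolved); releases res-14


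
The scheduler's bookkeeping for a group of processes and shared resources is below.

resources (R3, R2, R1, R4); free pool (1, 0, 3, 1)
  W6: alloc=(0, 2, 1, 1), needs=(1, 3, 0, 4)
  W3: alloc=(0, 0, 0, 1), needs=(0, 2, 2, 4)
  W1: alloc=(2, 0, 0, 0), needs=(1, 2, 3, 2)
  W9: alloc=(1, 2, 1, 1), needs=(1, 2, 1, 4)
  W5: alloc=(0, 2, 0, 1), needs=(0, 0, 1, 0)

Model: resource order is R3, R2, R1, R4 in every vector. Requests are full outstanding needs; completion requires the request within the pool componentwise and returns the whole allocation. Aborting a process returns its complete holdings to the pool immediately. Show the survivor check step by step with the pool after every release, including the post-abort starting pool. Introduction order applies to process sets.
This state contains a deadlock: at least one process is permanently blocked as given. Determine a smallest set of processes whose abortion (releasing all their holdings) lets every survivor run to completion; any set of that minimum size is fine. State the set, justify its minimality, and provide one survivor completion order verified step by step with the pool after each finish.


The answer: abort W3 and W9.
Key observation: before aborting W3 and W9, W6 was permanently blocked — no order could ever run it; afterwards it completes at step 3.
Why nothing smaller works — every single abort fails: W6 alone leaves W3 blocked (short on R4); W3 alone leaves W6 blocked (short on R2 and R4); W1 alone leaves W6 blocked (short on R2 and R4); W9 alone leaves W6 blocked (short on R4); W5 alone leaves W6 blocked (short on R2 and R4).
One survivor order: W1, W5, W6. Step-by-step check (post-abort pool first):
  pool = (2, 2, 4, 3)
  W1: need (1, 2, 3, 2) fits (2, 2, 4, 3); releases (2, 0, 0, 0), pool now (4, 2, 4, 3)
  W5: need (0, 0, 1, 0) fits (4, 2, 4, 3); releases (0, 2, 0, 1), pool now (4, 4, 4, 4)
  W6: need (1, 3, 0, 4) fits (4, 4, 4, 4); releases (0, 2, 1, 1), pool now (4, 6, 5, 5)


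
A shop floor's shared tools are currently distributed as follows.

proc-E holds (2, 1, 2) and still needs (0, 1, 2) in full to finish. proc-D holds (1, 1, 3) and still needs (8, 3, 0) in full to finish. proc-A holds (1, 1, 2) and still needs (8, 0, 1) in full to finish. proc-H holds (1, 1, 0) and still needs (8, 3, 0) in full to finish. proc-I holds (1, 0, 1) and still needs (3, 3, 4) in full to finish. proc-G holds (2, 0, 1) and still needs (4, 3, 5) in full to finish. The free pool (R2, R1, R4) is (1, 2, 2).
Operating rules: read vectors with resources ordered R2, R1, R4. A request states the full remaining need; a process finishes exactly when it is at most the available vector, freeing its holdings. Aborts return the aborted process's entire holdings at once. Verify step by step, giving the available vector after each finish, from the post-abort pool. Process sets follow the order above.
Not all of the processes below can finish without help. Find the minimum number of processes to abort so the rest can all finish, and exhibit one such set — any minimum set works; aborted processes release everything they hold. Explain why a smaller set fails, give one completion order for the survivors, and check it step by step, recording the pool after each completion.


Abort proc-D and proc-H.
Key observation: proc-A could never have finished before the abort; with (2, 2, 3) returned by proc-D and proc-H, it fits at step 4.
Minimality, checking each single-abort alternative: proc-E alone leaves proc-D blocked (short on R2); proc-D alone leaves proc-A blocked (short on R2); proc-A alone leaves proc-D blocked (short on R2); proc-H alone leaves proc-D blocked (short on R2); proc-I alone leaves proc-D blocked (short on R2); proc-G alone leaves proc-D blocked (short on R2).
The survivors complete as proc-E, proc-I, proc-G, proc-A. Check, step by step (starting from the post-abort pool):
  pool = (3, 4, 5)
  proc-E needs (0, 1, 2) <= (3, 4, 5) -> finishes; pool += (2, 1, 2) = (5, 5, 7)
  proc-I needs (3, 3, 4) <= (5, 5, 7) -> finishes; pool += (1, 0, 1) = (6, 5, 8)
  proc-G needs (4, 3, 5) <= (6, 5, 8) -> finishes; pool += (2, 0, 1) = (8, 5, 9)
  proc-A needs (8, 0, 1) <= (8, 5, 9) -> finishes; pool += (1, 1, 2) = (9, 6, 11)


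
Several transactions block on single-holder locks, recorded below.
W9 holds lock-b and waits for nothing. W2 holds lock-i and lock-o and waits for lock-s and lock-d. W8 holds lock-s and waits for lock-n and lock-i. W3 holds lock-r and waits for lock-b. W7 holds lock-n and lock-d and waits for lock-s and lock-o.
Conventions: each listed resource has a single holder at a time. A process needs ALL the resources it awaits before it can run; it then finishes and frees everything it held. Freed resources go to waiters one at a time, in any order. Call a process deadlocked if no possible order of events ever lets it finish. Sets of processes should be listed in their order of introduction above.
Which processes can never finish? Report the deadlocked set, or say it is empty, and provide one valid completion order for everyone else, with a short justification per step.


The deadlocked set is W2, W8 and W7.
Key observation: along W2 -> W8 -> W2, each member waits on what the next one holds — a deadlock; W7 is caught in further circular waits.
A valid finishing order for the others: W9, W3.
Verifying each step:
  W9 waits on nothing -> runs at once and releases lock-b
  W3 waits on lock-b — all released -> runs and releases lock-r


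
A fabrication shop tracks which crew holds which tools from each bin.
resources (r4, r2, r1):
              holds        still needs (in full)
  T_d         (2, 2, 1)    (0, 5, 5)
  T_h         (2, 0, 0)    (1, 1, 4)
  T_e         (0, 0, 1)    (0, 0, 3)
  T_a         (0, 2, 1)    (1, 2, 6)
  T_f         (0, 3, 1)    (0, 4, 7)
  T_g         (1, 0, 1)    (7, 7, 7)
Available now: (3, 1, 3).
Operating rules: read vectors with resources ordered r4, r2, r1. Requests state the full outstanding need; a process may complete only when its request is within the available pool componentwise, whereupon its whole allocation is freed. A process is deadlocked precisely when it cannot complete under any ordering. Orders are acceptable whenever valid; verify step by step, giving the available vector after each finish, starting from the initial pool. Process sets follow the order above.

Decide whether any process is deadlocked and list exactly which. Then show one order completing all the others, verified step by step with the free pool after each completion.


The deadlocked set is T_d, T_a, T_f and T_g.
Key observation: T_e, T_h can finish, but then (5, 1, 4) is all there is, and the blocked group's r2 demands exceed it.
One completion order for the rest: T_e, T_h. Verifying each step:
  pool = (3, 1, 3)
  T_e needs (0, 0, 3) <= (3, 1, 3) -> finishes; pool += (0, 0, 1) = (3, 1, 4)
  T_h needs (1, 1, 4) <= (3, 1, 4) -> finishes; pool += (2, 0, 0) = (5, 1, 4)
The stuck group stays short no matter what:
  T_d cannot run: need (0, 5, 5) vs free (5, 1, 4) (insufficient r2 and r1)
  T_a cannot run: need (1, 2, 6) vs free (5, 1, 4) (insufficient r2 and r1)
  T_f cannot run: need (0, 4, 7) vs free (5, 1, 4) (insufficient r2 and r1)
  T_g cannot run: need (7, 7, 7) vs free (5, 1, 4) (insufficient r4, r2 and r1)
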